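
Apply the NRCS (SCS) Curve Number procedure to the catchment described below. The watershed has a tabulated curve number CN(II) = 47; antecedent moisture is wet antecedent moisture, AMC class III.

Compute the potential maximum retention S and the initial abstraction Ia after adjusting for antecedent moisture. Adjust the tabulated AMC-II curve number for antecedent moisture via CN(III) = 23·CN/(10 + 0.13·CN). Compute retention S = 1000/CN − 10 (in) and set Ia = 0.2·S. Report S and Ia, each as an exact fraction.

S = 5300/1081 in ≈ 4.903 in; Ia = 1060/1081 in ≈ 0.981 in

CN(III) from CN(II)=47: (23·47)/(10 + 0.13·47) = 108100/1611 ≈ 67.101
Max retention: S = 1000/(108100/1611) − 10 = 5300/1081 in (≈ 4.903 in)
Ia = 0.2S: 0.2·4.903 = 0.981 in (exactly 1060/1081)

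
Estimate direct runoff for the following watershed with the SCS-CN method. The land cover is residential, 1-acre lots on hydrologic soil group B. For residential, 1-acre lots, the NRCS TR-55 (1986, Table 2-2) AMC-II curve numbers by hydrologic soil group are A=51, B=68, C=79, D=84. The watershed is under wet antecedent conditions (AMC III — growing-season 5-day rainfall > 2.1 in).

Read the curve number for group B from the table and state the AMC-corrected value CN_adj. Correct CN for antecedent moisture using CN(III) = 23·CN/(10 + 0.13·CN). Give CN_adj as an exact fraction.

NRCS table: residential, 1-acre lots, soil group B → CN(II) = 68
Adjust CN=68 to AMC III: 23·68/(10 + 0.13·68) → 1564 ÷ (471/25) = 39100/471 ≈ 83.015

CN_adj = 39100/471 ≈ 83.015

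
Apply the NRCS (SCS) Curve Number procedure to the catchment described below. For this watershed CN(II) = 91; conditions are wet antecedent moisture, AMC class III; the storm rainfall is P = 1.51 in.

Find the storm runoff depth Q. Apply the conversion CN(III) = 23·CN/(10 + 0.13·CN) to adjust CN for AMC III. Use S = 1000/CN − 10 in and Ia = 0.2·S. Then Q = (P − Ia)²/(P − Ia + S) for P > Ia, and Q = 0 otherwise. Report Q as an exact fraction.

CN(III) from CN(II)=91: (23·91)/(10 + 0.13·91) = 209300/2183 ≈ 95.877
Retention S: 1000/CN − 10 with CN=95.877 → S = 900/2093 ≈ 0.430 in
Ia = 0.2·(900/2093) = 180/2093 in ≈ 0.086 in
Since P=1.510 > Ia=0.086: effective rainfall P−Ia = 298043/209300 in
Q = (298043/209300)²/((298043/209300) + 900/2093) = (88829629849/43806490000)/(388043/209300) = 88829629849/81217399900 in ≈ 1.094 in

Q = 88829629849/81217399900 in ≈ 1.094 in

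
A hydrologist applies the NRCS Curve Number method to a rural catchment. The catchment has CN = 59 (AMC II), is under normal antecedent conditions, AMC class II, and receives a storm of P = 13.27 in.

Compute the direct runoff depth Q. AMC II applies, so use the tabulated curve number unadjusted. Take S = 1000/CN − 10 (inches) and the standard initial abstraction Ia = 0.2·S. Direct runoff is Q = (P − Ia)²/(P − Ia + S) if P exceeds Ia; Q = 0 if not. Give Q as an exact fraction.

Q = 4913028649/655448700 in ≈ 7.496 in

CN(II) = 59; AMC II needs no correction.
S = 1000/59 − 10 = 410/59 in ≈ 6.949 in
Initial abstraction Ia = S/5 = (410/59)/5 = 82/59 ≈ 1.390 in
Excess rainfall: 13.270 − 1.390 = 11.880 in; P > Ia so Q > 0
Runoff Q = (P−Ia)²/(P−Ia+S) = (11.880)²/(11.880+6.949) = 4913028649/655448700 ≈ 7.496 in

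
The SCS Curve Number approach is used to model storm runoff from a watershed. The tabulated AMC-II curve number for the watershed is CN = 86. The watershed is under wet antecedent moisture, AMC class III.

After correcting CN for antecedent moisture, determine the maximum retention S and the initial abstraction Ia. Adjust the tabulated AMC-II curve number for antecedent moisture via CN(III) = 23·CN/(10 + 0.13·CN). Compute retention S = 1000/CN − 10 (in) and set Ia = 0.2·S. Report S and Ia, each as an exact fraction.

Adjust CN=86 to AMC III: 23·86/(10 + 0.13·86) → 1978 ÷ (1059/50) = 98900/1059 ≈ 93.390
Retention S: 1000/CN − 10 with CN=93.390 → S = 700/989 ≈ 0.708 in
Initial abstraction Ia = S/5 = (700/989)/5 = 140/989 ≈ 0.142 in

S = 700/989 in ≈ 0.708 in; Ia = 140/989 in ≈ 0.142 in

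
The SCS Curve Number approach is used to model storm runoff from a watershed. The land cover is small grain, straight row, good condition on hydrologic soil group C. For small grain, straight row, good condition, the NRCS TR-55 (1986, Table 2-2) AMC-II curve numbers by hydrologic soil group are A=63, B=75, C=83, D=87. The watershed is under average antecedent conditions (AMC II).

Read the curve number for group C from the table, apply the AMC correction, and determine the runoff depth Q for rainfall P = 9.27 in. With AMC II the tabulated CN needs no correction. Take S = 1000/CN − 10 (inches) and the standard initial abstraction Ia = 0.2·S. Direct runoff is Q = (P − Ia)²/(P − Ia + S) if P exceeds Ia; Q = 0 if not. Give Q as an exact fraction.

NRCS table: small grain, straight row, good condition, soil group C → CN(II) = 83
Average conditions: CN = 83 (no AMC adjustment).
Retention S: 1000/CN − 10 with CN=83.000 → S = 170/83 ≈ 2.048 in
Ia = 0.2·(170/83) = 34/83 in ≈ 0.410 in
P − Ia = 9.270 − 0.410 = 73541/8300 ≈ 8.860 in (> 0, runoff occurs)
Q = (73541/8300)²/((73541/8300) + 170/83) = (5408278681/68890000)/(90541/8300) = 5408278681/751490300 in ≈ 7.197 in

Q = 5408278681/751490300 in ≈ 7.197 in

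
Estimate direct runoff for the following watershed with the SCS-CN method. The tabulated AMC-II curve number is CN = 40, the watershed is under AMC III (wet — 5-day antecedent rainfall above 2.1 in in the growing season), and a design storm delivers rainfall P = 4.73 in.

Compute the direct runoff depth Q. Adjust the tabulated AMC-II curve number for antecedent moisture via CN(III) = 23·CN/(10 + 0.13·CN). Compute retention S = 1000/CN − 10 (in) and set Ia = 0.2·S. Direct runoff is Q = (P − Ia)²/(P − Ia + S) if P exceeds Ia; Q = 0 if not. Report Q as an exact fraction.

CN(III) from CN(II)=40: (23·40)/(10 + 0.13·40) = 1150/19 ≈ 60.526
S = 1000/(1150/19) − 10 = 150/23 in ≈ 6.522 in
Initial abstraction Ia = S/5 = (150/23)/5 = 30/23 ≈ 1.304 in
Since P=4.730 > Ia=1.304: effective rainfall P−Ia = 7879/2300 in
Q: (7879/2300)² ÷ (22879/2300) = 62078641/52621700 in (≈ 1.180 in)

Q = 62078641/52621700 in ≈ 1.180 in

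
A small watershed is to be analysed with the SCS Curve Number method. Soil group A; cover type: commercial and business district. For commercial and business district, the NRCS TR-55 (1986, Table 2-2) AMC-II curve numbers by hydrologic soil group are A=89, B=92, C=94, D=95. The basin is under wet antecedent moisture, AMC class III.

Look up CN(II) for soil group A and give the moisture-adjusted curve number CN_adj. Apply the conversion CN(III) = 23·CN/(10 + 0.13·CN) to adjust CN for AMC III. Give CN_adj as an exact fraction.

CN_adj = 204700/2157 ≈ 94.900

NRCS table: commercial and business district, soil group A → CN(II) = 89
Wet (AMC III): CN(III) = 23·89/(10 + 0.13·89) = 2047/(2157/100) = 204700/2157 ≈ 94.900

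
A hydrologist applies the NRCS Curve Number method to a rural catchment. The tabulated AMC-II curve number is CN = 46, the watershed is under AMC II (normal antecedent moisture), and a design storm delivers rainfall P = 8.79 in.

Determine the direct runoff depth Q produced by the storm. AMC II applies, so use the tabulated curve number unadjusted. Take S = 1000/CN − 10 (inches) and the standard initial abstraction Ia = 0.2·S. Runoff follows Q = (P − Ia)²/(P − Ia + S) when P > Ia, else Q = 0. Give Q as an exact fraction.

Average conditions: CN = 46 (no AMC adjustment).
S = 1000/46 − 10 = 270/23 in ≈ 11.739 in
Ia = 0.2·(270/23) = 54/23 in ≈ 2.348 in
Since P=8.790 > Ia=2.348: effective rainfall P−Ia = 14817/2300 in
Runoff Q = (P−Ia)²/(P−Ia+S) = (6.442)²/(6.442+11.739) = 73181163/32059700 ≈ 2.283 in

Q = 73181163/32059700 in ≈ 2.283 in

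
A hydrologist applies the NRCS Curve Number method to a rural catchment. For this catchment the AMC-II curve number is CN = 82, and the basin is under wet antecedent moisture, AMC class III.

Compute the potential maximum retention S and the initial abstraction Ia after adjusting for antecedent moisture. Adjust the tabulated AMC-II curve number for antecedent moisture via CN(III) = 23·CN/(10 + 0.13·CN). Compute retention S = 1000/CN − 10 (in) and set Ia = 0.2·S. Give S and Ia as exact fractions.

CN(III) from CN(II)=82: (23·82)/(10 + 0.13·82) = 94300/1033 ≈ 91.288
Retention S: 1000/CN − 10 with CN=91.288 → S = 900/943 ≈ 0.954 in
Ia = 0.2·(900/943) = 180/943 in ≈ 0.191 in

S = 900/943 in ≈ 0.954 in; Ia = 180/943 in ≈ 0.191 in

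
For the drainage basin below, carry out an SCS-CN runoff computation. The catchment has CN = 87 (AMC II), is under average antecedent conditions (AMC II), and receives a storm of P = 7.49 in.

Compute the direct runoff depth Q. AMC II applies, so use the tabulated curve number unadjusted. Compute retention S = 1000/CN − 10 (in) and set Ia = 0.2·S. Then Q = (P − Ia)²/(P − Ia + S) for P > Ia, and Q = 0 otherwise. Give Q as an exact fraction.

Q = 3914128969/657398100 in ≈ 5.954 in

Average conditions: CN = 87 (no AMC adjustment).
Max retention: S = 1000/87 − 10 = 130/87 in (≈ 1.494 in)
Initial abstraction Ia = S/5 = (130/87)/5 = 26/87 ≈ 0.299 in
Since P=7.490 > Ia=0.299: effective rainfall P−Ia = 62563/8700 in
Q = (62563/8700)²/((62563/8700) + 130/87) = (3914128969/75690000)/(75563/8700) = 3914128969/657398100 in ≈ 5.954 in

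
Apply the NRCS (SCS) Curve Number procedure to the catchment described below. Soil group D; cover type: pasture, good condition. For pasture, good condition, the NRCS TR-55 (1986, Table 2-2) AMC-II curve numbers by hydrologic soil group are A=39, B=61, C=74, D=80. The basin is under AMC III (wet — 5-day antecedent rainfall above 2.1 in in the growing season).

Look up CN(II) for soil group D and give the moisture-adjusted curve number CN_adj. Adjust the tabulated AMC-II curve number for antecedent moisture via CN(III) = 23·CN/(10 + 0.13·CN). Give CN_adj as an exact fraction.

CN_adj = 4600/51 ≈ 90.196

NRCS table: pasture, good condition, soil group D → CN(II) = 80
Wet (AMC III): CN(III) = 23·80/(10 + 0.13·80) = 1840/(102/5) = 4600/51 ≈ 90.196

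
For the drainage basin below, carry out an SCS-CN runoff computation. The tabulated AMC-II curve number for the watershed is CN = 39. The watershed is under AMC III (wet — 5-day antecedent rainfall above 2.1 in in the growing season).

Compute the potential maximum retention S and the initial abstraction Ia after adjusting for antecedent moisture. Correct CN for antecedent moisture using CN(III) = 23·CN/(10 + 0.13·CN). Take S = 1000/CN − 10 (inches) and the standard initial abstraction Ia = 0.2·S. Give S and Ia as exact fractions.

S = 6100/897 in ≈ 6.800 in; Ia = 1220/897 in ≈ 1.360 in

CN(III) from CN(II)=39: (23·39)/(10 + 0.13·39) = 89700/1507 ≈ 59.522
S = 1000/(89700/1507) − 10 = 6100/897 in ≈ 6.800 in
Ia = 0.2S: 0.2·6.800 = 1.360 in (exactly 1220/897)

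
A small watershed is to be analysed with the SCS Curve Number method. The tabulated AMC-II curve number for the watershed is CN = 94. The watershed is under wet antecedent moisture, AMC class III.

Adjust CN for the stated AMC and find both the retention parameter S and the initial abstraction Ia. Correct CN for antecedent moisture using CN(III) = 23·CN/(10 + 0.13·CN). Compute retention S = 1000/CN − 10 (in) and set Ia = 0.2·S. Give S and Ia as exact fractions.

S = 300/1081 in ≈ 0.278 in; Ia = 60/1081 in ≈ 0.056 in

CN(III) from CN(II)=94: (23·94)/(10 + 0.13·94) = 108100/1111 ≈ 97.300
S = 1000/(108100/1111) − 10 = 300/1081 in ≈ 0.278 in
Initial abstraction Ia = S/5 = (300/1081)/5 = 60/1081 ≈ 0.056 in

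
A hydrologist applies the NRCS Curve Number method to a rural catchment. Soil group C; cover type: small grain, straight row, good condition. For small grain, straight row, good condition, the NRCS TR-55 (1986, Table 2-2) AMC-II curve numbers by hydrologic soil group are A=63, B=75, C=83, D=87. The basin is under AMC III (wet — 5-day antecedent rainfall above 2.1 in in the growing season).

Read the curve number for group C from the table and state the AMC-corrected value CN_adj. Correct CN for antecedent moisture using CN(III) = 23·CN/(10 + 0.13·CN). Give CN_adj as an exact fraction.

NRCS table: small grain, straight row, good condition, soil group C → CN(II) = 83
CN(III) from CN(II)=83: (23·83)/(10 + 0.13·83) = 190900/2079 ≈ 91.823

CN_adj = 190900/2079 ≈ 91.823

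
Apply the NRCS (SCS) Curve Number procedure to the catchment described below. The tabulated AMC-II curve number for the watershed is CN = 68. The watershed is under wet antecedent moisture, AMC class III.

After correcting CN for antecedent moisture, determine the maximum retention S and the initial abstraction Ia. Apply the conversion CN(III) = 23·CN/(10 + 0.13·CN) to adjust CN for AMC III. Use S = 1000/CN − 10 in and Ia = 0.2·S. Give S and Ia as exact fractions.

CN(III) from CN(II)=68: (23·68)/(10 + 0.13·68) = 39100/471 ≈ 83.015
Max retention: S = 1000/(39100/471) − 10 = 800/391 in (≈ 2.046 in)
Ia = 0.2·(800/391) = 160/391 in ≈ 0.409 in

S = 800/391 in ≈ 2.046 in; Ia = 160/391 in ≈ 0.409 in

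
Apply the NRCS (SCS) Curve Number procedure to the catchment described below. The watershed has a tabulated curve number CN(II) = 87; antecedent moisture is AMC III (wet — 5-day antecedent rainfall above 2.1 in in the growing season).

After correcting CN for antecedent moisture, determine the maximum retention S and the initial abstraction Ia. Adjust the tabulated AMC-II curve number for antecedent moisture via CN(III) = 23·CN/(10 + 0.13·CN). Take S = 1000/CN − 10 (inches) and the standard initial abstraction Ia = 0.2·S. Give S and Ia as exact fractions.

Adjust CN=87 to AMC III: 23·87/(10 + 0.13·87) → 2001 ÷ (2131/100) = 200100/2131 ≈ 93.900
S = 1000/(200100/2131) − 10 = 1300/2001 in ≈ 0.650 in
Ia = 0.2S: 0.2·0.650 = 0.130 in (exactly 260/2001)

S = 1300/2001 in ≈ 0.650 in; Ia = 260/2001 in ≈ 0.130 in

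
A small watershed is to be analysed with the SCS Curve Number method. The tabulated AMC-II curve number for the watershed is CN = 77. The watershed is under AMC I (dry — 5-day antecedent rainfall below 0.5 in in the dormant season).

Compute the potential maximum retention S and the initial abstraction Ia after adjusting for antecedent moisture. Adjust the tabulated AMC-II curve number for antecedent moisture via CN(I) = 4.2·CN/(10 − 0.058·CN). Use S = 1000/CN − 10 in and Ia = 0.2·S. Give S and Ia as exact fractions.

Dry (AMC I): CN(I) = 4.2·77/(10 − 0.058·77) = (1617/5)/(2767/500) = 161700/2767 ≈ 58.439
Max retention: S = 1000/(161700/2767) − 10 = 11500/1617 in (≈ 7.112 in)
Ia = 0.2·(11500/1617) = 2300/1617 in ≈ 1.422 in

S = 11500/1617 in ≈ 7.112 in; Ia = 2300/1617 in ≈ 1.422 in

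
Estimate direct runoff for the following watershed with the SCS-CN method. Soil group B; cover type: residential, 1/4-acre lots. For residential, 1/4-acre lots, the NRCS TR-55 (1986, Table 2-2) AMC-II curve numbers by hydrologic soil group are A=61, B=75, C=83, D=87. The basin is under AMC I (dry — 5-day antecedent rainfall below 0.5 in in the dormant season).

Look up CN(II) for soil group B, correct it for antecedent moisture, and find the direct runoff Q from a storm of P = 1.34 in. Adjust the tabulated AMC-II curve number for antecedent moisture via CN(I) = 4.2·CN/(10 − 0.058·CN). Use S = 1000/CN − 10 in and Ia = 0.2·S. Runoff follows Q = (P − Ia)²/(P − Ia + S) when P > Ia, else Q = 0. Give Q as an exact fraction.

NRCS table: residential, 1/4-acre lots, soil group B → CN(II) = 75
CN(I) from CN(II)=75: (4.2·75)/(10 − 0.058·75) = 6300/113 ≈ 55.752
Max retention: S = 1000/(6300/113) − 10 = 500/63 in (≈ 7.937 in)
Ia = 0.2S: 0.2·7.937 = 1.587 in (exactly 100/63)
P = 1.340 ≤ Ia = 1.587 in: entire storm abstracted, Q = 0.

Q = 0 in ≈ 0.000 in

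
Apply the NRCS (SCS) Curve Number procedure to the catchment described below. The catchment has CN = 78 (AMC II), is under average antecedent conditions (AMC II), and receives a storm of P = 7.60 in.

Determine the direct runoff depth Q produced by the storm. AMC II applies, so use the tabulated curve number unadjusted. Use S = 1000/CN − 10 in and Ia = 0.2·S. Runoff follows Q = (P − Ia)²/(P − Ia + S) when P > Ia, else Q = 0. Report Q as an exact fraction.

CN(II) = 78; AMC II needs no correction.
Retention S: 1000/CN − 10 with CN=78.000 → S = 110/39 ≈ 2.821 in
Ia = 0.2S: 0.2·2.821 = 0.564 in (exactly 22/39)
Since P=7.600 > Ia=0.564: effective rainfall P−Ia = 1372/195 in
Q = (1372/195)²/((1372/195) + 110/39) = (1882384/38025)/(1922/195) = 941192/187395 in ≈ 5.023 in

Q = 941192/187395 in ≈ 5.023 in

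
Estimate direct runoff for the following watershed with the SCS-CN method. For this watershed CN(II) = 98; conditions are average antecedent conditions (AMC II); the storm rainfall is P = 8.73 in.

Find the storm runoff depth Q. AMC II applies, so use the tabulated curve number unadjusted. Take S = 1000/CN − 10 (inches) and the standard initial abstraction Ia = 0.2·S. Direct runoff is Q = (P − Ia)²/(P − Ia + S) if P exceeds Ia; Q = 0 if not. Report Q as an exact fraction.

Q = 1812800929/213527300 in ≈ 8.490 in

CN(II) = 98; AMC II needs no correction.
S = 1000/98 − 10 = 10/49 in ≈ 0.204 in
Ia = 0.2S: 0.2·0.204 = 0.041 in (exactly 2/49)
P − Ia = 8.730 − 0.041 = 42577/4900 ≈ 8.689 in (> 0, runoff occurs)
Q: (42577/4900)² ÷ (43577/4900) = 1812800929/213527300 in (≈ 8.490 in)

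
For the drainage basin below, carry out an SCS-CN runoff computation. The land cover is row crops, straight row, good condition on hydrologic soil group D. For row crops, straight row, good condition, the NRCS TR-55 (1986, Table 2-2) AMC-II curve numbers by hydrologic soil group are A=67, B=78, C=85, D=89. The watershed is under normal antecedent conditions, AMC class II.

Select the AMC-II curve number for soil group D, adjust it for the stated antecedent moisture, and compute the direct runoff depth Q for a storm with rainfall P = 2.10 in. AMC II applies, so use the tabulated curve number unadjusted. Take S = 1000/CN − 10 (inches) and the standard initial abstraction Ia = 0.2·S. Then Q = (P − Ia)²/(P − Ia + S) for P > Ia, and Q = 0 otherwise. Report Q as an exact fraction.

Q = 2719201/2446610 in ≈ 1.111 in

NRCS table: row crops, straight row, good condition, soil group D → CN(II) = 89
CN(II) = 89; AMC II needs no correction.
Max retention: S = 1000/89 − 10 = 110/89 in (≈ 1.236 in)
Ia = 0.2S: 0.2·1.236 = 0.247 in (exactly 22/89)
Excess rainfall: 2.100 − 0.247 = 1.853 in; P > Ia so Q > 0
Q = (1649/890)²/((1649/890) + 110/89) = (2719201/792100)/(2749/890) = 2719201/2446610 in ≈ 1.111 in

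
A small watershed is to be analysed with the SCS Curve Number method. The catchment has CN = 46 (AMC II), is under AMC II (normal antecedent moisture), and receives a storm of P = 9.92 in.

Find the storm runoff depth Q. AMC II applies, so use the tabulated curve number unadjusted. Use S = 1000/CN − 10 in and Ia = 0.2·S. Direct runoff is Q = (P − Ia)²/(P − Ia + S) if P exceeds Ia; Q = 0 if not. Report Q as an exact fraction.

Q = 4739329/1596200 in ≈ 2.969 in

Average conditions: CN = 46 (no AMC adjustment).
Retention S: 1000/CN − 10 with CN=46.000 → S = 270/23 ≈ 11.739 in
Initial abstraction Ia = S/5 = (270/23)/5 = 54/23 ≈ 2.348 in
Since P=9.920 > Ia=2.348: effective rainfall P−Ia = 4354/575 in
Runoff Q = (P−Ia)²/(P−Ia+S) = (7.572)²/(7.572+11.739) = 4739329/1596200 ≈ 2.969 in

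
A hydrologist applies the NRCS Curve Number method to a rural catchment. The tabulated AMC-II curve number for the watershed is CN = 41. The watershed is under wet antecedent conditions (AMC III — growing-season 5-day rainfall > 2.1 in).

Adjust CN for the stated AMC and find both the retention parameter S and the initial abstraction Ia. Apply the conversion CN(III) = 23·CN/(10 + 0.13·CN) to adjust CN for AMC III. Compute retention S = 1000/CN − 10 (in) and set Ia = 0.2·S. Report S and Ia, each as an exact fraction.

S = 5900/943 in ≈ 6.257 in; Ia = 1180/943 in ≈ 1.251 in

Wet (AMC III): CN(III) = 23·41/(10 + 0.13·41) = 943/(1533/100) = 94300/1533 ≈ 61.513
Max retention: S = 1000/(94300/1533) − 10 = 5900/943 in (≈ 6.257 in)
Initial abstraction Ia = S/5 = (5900/943)/5 = 1180/943 ≈ 1.251 in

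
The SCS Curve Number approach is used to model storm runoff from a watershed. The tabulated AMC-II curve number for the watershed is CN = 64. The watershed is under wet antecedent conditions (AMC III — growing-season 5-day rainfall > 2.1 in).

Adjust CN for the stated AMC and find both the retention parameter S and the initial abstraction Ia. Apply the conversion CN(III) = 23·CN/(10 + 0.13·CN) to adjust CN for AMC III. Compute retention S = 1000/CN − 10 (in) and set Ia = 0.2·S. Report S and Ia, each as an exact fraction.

CN(III) from CN(II)=64: (23·64)/(10 + 0.13·64) = 18400/229 ≈ 80.349
Retention S: 1000/CN − 10 with CN=80.349 → S = 225/92 ≈ 2.446 in
Ia = 0.2·(225/92) = 45/92 in ≈ 0.489 in

S = 225/92 in ≈ 2.446 in; Ia = 45/92 in ≈ 0.489 in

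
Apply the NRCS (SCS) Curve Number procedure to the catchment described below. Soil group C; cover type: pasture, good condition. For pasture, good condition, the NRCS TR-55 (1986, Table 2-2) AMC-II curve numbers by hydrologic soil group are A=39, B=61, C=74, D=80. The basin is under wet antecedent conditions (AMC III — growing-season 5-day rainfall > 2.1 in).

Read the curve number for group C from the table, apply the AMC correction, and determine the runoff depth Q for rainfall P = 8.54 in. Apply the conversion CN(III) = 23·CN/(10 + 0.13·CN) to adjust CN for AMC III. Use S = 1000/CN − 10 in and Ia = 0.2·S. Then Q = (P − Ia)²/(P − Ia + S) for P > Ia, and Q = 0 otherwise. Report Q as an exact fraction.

Q = 122764042129/17674291350 in ≈ 6.946 in

NRCS table: pasture, good condition, soil group C → CN(II) = 74
Adjust CN=74 to AMC III: 23·74/(10 + 0.13·74) → 1702 ÷ (981/50) = 85100/981 ≈ 86.748
Max retention: S = 1000/(85100/981) − 10 = 1300/851 in (≈ 1.528 in)
Initial abstraction Ia = S/5 = (1300/851)/5 = 260/851 ≈ 0.306 in
Excess rainfall: 8.540 − 0.306 = 8.234 in; P > Ia so Q > 0
Q = (350377/42550)²/((350377/42550) + 1300/851) = (122764042129/1810502500)/(415377/42550) = 122764042129/17674291350 in ≈ 6.946 in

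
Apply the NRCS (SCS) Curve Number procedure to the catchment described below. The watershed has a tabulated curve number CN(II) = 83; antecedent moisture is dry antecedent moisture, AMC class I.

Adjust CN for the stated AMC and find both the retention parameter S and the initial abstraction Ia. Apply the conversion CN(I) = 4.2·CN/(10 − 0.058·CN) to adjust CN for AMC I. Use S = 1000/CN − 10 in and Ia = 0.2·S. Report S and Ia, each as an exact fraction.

CN(I) from CN(II)=83: (4.2·83)/(10 − 0.058·83) = 174300/2593 ≈ 67.219
Retention S: 1000/CN − 10 with CN=67.219 → S = 8500/1743 ≈ 4.877 in
Ia = 0.2S: 0.2·4.877 = 0.975 in (exactly 1700/1743)

S = 8500/1743 in ≈ 4.877 in; Ia = 1700/1743 in ≈ 0.975 in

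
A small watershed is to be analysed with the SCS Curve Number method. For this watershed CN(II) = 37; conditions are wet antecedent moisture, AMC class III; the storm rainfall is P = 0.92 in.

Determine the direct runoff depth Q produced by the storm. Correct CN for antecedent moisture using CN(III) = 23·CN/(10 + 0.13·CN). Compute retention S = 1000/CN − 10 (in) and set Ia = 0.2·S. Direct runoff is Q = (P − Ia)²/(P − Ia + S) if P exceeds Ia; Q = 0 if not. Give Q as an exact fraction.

Q = 0 in ≈ 0.000 in

Adjust CN=37 to AMC III: 23·37/(10 + 0.13·37) → 851 ÷ (1481/100) = 85100/1481 ≈ 57.461
S = 1000/(85100/1481) − 10 = 6300/851 in ≈ 7.403 in
Initial abstraction Ia = S/5 = (6300/851)/5 = 1260/851 ≈ 1.481 in
P = 0.920 ≤ Ia = 1.481 in: entire storm abstracted, Q = 0.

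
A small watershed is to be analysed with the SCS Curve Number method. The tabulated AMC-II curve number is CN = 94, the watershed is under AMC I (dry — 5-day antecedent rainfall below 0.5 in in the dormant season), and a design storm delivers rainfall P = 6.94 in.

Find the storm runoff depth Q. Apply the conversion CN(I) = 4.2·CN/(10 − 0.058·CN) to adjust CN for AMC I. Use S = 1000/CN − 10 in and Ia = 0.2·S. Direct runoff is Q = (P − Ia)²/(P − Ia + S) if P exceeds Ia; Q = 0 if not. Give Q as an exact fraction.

CN(I) from CN(II)=94: (4.2·94)/(10 − 0.058·94) = 32900/379 ≈ 86.807
S = 1000/(32900/379) − 10 = 500/329 in ≈ 1.520 in
Initial abstraction Ia = S/5 = (500/329)/5 = 100/329 ≈ 0.304 in
Since P=6.940 > Ia=0.304: effective rainfall P−Ia = 109163/16450 in
Runoff Q = (P−Ia)²/(P−Ia+S) = (6.636)²/(6.636+1.520) = 11916560569/2206981350 ≈ 5.399 in

Q = 11916560569/2206981350 in ≈ 5.399 in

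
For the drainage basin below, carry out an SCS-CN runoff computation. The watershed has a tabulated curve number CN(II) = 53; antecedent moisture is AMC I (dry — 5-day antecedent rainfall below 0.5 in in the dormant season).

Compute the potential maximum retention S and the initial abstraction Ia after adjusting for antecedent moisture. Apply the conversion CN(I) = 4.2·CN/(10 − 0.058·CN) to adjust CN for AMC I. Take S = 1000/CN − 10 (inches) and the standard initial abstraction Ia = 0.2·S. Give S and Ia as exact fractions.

CN(I) from CN(II)=53: (4.2·53)/(10 − 0.058·53) = 111300/3463 ≈ 32.140
Max retention: S = 1000/(111300/3463) − 10 = 23500/1113 in (≈ 21.114 in)
Ia = 0.2·(23500/1113) = 4700/1113 in ≈ 4.223 in

S = 23500/1113 in ≈ 21.114 in; Ia = 4700/1113 in ≈ 4.223 in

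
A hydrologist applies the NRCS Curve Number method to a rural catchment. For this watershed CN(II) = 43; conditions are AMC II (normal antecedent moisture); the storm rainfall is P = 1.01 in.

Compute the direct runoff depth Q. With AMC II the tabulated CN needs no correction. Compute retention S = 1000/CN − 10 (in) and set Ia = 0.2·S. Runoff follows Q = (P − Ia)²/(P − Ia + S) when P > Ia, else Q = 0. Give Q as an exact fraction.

Average conditions: CN = 43 (no AMC adjustment).
Retention S: 1000/CN − 10 with CN=43.000 → S = 570/43 ≈ 13.256 in
Ia = 0.2·(570/43) = 114/43 in ≈ 2.651 in
P = 1.010 ≤ Ia = 2.651 in: entire storm abstracted, Q = 0.

Q = 0 in ≈ 0.000 in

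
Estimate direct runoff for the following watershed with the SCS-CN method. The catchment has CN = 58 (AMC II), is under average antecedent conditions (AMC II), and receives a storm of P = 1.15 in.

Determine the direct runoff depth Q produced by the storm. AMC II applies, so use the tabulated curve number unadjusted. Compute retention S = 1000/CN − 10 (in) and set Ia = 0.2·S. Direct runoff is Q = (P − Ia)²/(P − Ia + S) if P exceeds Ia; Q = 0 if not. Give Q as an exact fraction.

Q = 0 in ≈ 0.000 in

CN(II) = 58; AMC II needs no correction.
Max retention: S = 1000/58 − 10 = 210/29 in (≈ 7.241 in)
Ia = 0.2S: 0.2·7.241 = 1.448 in (exactly 42/29)
P = 1.150 ≤ Ia = 1.448 in: entire storm abstracted, Q = 0.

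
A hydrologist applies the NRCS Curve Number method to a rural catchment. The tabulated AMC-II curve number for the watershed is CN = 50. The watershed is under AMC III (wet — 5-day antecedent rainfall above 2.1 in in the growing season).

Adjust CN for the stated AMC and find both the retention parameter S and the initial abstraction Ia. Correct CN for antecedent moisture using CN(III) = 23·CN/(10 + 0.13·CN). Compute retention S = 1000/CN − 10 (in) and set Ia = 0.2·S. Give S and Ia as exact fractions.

CN(III) from CN(II)=50: (23·50)/(10 + 0.13·50) = 2300/33 ≈ 69.697
Max retention: S = 1000/(2300/33) − 10 = 100/23 in (≈ 4.348 in)
Initial abstraction Ia = S/5 = (100/23)/5 = 20/23 ≈ 0.870 in

S = 100/23 in ≈ 4.348 in; Ia = 20/23 in ≈ 0.870 in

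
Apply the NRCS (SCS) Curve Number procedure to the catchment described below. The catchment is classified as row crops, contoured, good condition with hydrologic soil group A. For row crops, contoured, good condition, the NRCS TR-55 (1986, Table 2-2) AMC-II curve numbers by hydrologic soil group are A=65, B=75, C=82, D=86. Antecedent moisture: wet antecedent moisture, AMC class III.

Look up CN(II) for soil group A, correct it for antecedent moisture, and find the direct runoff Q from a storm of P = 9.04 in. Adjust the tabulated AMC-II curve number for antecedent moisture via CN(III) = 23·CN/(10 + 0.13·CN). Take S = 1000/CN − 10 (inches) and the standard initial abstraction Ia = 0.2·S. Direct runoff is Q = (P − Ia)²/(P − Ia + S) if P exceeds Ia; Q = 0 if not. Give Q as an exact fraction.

NRCS table: row crops, contoured, good condition, soil group A → CN(II) = 65
Adjust CN=65 to AMC III: 23·65/(10 + 0.13·65) → 1495 ÷ (369/20) = 29900/369 ≈ 81.030
Retention S: 1000/CN − 10 with CN=81.030 → S = 700/299 ≈ 2.341 in
Initial abstraction Ia = S/5 = (700/299)/5 = 140/299 ≈ 0.468 in
P − Ia = 9.040 − 0.468 = 64074/7475 ≈ 8.572 in (> 0, runoff occurs)
Q = (64074/7475)²/((64074/7475) + 700/299) = (4105477476/55875625)/(81574/7475) = 2052738738/304882825 in ≈ 6.733 in

Q = 2052738738/304882825 in ≈ 6.733 in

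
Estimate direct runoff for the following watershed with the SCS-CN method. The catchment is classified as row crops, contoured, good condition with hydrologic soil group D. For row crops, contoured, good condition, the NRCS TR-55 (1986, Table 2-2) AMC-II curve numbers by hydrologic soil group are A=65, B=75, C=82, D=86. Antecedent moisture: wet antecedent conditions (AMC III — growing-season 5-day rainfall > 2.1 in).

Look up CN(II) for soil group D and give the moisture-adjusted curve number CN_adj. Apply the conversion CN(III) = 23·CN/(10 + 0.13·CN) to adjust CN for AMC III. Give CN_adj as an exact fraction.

CN_adj = 98900/1059 ≈ 93.390

NRCS table: row crops, contoured, good condition, soil group D → CN(II) = 86
CN(III) from CN(II)=86: (23·86)/(10 + 0.13·86) = 98900/1059 ≈ 93.390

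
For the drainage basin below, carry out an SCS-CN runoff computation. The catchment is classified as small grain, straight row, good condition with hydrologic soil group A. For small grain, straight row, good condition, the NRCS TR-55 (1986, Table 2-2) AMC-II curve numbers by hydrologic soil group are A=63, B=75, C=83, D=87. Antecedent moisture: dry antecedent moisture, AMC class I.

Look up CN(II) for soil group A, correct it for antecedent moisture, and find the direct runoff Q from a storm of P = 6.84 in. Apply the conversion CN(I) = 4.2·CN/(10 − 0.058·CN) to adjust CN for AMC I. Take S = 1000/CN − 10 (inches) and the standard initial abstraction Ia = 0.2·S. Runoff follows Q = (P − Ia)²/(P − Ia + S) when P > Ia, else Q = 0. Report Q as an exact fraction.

NRCS table: small grain, straight row, good condition, soil group A → CN(II) = 63
CN(I) from CN(II)=63: (4.2·63)/(10 − 0.058·63) = 132300/3173 ≈ 41.696
Max retention: S = 1000/(132300/3173) − 10 = 18500/1323 in (≈ 13.983 in)
Initial abstraction Ia = S/5 = (18500/1323)/5 = 3700/1323 ≈ 2.797 in
Excess rainfall: 6.840 − 2.797 = 4.043 in; P > Ia so Q > 0
Q: (133733/33075)² ÷ (596233/33075) = 17884515289/19720406475 in (≈ 0.907 in)

Q = 17884515289/19720406475 in ≈ 0.907 in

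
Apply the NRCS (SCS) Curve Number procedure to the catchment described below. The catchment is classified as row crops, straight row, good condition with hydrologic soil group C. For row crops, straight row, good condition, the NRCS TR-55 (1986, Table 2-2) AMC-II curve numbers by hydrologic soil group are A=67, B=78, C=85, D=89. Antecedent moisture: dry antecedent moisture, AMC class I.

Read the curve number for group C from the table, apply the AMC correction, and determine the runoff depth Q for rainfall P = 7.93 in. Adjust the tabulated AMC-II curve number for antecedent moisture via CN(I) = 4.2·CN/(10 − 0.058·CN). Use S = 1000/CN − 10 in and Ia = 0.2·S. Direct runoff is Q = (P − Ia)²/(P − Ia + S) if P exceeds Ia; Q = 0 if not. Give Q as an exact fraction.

NRCS table: row crops, straight row, good condition, soil group C → CN(II) = 85
CN(I) from CN(II)=85: (4.2·85)/(10 − 0.058·85) = 11900/169 ≈ 70.414
Retention S: 1000/CN − 10 with CN=70.414 → S = 500/119 ≈ 4.202 in
Initial abstraction Ia = S/5 = (500/119)/5 = 100/119 ≈ 0.840 in
Since P=7.930 > Ia=0.840: effective rainfall P−Ia = 84367/11900 in
Q: (84367/11900)² ÷ (134367/11900) = 7117790689/1598967300 in (≈ 4.451 in)

Q = 7117790689/1598967300 in ≈ 4.451 in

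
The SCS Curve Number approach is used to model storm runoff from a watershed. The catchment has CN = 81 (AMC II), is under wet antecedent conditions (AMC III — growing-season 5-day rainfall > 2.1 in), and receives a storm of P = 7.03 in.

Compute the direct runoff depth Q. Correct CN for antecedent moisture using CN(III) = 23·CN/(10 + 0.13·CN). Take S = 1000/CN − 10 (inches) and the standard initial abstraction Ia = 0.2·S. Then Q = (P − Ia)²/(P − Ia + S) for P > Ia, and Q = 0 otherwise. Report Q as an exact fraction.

CN(III) from CN(II)=81: (23·81)/(10 + 0.13·81) = 186300/2053 ≈ 90.745
Retention S: 1000/CN − 10 with CN=90.745 → S = 1900/1863 ≈ 1.020 in
Initial abstraction Ia = S/5 = (1900/1863)/5 = 380/1863 ≈ 0.204 in
P − Ia = 7.030 − 0.204 = 1271689/186300 ≈ 6.826 in (> 0, runoff occurs)
Q = (1271689/186300)²/((1271689/186300) + 1900/1863) = (1617192912721/34707690000)/(1461689/186300) = 4479758761/754328700 in ≈ 5.939 in

Q = 4479758761/754328700 in ≈ 5.939 in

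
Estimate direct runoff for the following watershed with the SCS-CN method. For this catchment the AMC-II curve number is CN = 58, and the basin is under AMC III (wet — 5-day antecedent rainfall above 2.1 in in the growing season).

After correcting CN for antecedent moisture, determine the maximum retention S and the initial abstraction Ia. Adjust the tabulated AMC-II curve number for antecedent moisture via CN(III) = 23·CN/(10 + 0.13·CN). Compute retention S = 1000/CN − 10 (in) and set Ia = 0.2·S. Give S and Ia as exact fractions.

CN(III) from CN(II)=58: (23·58)/(10 + 0.13·58) = 66700/877 ≈ 76.055
S = 1000/(66700/877) − 10 = 2100/667 in ≈ 3.148 in
Ia = 0.2S: 0.2·3.148 = 0.630 in (exactly 420/667)

S = 2100/667 in ≈ 3.148 in; Ia = 420/667 in ≈ 0.630 in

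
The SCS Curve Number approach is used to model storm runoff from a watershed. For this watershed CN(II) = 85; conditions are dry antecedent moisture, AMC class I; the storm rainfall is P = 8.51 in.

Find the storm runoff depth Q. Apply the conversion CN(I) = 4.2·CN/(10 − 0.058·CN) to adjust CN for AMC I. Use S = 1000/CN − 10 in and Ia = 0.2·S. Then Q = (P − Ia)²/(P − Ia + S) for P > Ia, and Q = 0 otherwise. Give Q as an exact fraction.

Q = 8330030361/1681101100 in ≈ 4.955 in

Adjust CN=85 to AMC I: 4.2·85/(10 − 0.058·85) → 357 ÷ (507/100) = 11900/169 ≈ 70.414
S = 1000/(11900/169) − 10 = 500/119 in ≈ 4.202 in
Initial abstraction Ia = S/5 = (500/119)/5 = 100/119 ≈ 0.840 in
Since P=8.510 > Ia=0.840: effective rainfall P−Ia = 91269/11900 in
Q = (91269/11900)²/((91269/11900) + 500/119) = (8330030361/141610000)/(141269/11900) = 8330030361/1681101100 in ≈ 4.955 in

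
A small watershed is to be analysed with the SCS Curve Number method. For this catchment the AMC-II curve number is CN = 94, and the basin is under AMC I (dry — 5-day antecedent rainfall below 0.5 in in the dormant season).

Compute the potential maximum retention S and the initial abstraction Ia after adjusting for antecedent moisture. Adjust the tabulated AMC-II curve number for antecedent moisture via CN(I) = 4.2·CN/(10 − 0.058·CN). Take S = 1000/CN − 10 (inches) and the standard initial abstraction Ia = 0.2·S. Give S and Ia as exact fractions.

S = 500/329 in ≈ 1.520 in; Ia = 100/329 in ≈ 0.304 in

Adjust CN=94 to AMC I: 4.2·94/(10 − 0.058·94) → (1974/5) ÷ (1137/250) = 32900/379 ≈ 86.807
Max retention: S = 1000/(32900/379) − 10 = 500/329 in (≈ 1.520 in)
Ia = 0.2S: 0.2·1.520 = 0.304 in (exactly 100/329)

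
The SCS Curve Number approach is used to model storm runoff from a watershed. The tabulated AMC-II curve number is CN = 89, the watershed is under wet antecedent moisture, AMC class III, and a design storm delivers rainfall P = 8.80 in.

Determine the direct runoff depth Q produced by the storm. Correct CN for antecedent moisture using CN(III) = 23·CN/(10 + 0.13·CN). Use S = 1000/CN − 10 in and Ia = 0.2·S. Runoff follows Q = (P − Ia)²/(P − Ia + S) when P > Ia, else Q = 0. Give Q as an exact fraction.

Q = 179893296/21974545 in ≈ 8.186 in

CN(III) from CN(II)=89: (23·89)/(10 + 0.13·89) = 204700/2157 ≈ 94.900
S = 1000/(204700/2157) − 10 = 1100/2047 in ≈ 0.537 in
Initial abstraction Ia = S/5 = (1100/2047)/5 = 220/2047 ≈ 0.107 in
Since P=8.800 > Ia=0.107: effective rainfall P−Ia = 88968/10235 in
Runoff Q = (P−Ia)²/(P−Ia+S) = (8.693)²/(8.693+0.537) = 179893296/21974545 ≈ 8.186 in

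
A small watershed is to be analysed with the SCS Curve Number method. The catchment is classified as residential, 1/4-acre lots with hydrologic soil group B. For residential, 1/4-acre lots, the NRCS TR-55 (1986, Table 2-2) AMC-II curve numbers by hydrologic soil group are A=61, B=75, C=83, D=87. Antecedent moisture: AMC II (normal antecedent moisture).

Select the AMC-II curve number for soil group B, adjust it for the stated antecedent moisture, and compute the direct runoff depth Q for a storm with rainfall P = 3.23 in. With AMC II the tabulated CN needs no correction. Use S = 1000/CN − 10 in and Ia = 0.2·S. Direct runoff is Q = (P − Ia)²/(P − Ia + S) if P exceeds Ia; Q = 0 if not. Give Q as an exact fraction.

Q = 591361/530700 in ≈ 1.114 in

NRCS table: residential, 1/4-acre lots, soil group B → CN(II) = 75
Average conditions: CN = 75 (no AMC adjustment).
Retention S: 1000/CN − 10 with CN=75.000 → S = 10/3 ≈ 3.333 in
Ia = 0.2S: 0.2·3.333 = 0.667 in (exactly 2/3)
Excess rainfall: 3.230 − 0.667 = 2.563 in; P > Ia so Q > 0
Q: (769/300)² ÷ (1769/300) = 591361/530700 in (≈ 1.114 in)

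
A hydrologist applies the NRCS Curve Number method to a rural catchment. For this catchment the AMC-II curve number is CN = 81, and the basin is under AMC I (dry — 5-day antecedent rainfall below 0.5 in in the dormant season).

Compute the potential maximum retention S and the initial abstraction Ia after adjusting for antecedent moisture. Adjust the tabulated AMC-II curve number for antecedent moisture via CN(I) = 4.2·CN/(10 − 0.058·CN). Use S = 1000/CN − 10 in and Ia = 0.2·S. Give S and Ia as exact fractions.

Dry (AMC I): CN(I) = 4.2·81/(10 − 0.058·81) = (1701/5)/(2651/500) = 170100/2651 ≈ 64.164
S = 1000/(170100/2651) − 10 = 9500/1701 in ≈ 5.585 in
Ia = 0.2·(9500/1701) = 1900/1701 in ≈ 1.117 in

S = 9500/1701 in ≈ 5.585 in; Ia = 1900/1701 in ≈ 1.117 in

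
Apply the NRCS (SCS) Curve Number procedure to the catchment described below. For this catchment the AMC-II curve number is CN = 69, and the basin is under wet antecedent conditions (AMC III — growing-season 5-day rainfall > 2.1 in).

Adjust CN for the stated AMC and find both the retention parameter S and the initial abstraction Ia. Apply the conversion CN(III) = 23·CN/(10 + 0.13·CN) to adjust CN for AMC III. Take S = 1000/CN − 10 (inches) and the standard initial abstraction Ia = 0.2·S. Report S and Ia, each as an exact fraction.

Wet (AMC III): CN(III) = 23·69/(10 + 0.13·69) = 1587/(1897/100) = 158700/1897 ≈ 83.658
S = 1000/(158700/1897) − 10 = 3100/1587 in ≈ 1.953 in
Ia = 0.2S: 0.2·1.953 = 0.391 in (exactly 620/1587)

S = 3100/1587 in ≈ 1.953 in; Ia = 620/1587 in ≈ 0.391 in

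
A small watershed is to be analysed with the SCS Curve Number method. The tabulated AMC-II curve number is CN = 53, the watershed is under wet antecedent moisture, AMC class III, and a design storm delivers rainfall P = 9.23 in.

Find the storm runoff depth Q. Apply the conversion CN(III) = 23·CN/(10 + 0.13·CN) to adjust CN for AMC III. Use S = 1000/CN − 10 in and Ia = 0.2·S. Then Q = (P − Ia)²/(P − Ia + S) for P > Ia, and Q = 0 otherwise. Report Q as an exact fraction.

Adjust CN=53 to AMC III: 23·53/(10 + 0.13·53) → 1219 ÷ (1689/100) = 121900/1689 ≈ 72.173
S = 1000/(121900/1689) − 10 = 4700/1219 in ≈ 3.856 in
Ia = 0.2·(4700/1219) = 940/1219 in ≈ 0.771 in
Since P=9.230 > Ia=0.771: effective rainfall P−Ia = 1031137/121900 in
Runoff Q = (P−Ia)²/(P−Ia+S) = (8.459)²/(8.459+3.856) = 1063243512769/182988600300 ≈ 5.810 in

Q = 1063243512769/182988600300 in ≈ 5.810 in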